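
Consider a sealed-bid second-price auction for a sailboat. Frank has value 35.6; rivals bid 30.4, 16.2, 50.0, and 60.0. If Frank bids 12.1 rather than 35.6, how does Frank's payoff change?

Payoff change: 0.0.

The highest competing bid is 60.0.
Bidding truthfully at 35.6: the top bid is 60.0 (a rival), so Frank loses. Payoff = 0.0.
Bidding 12.1: the top bid is 60.0 (a rival), so Frank loses. Payoff = 0.0.
Change = 0.0 − 0.0 = 0.0.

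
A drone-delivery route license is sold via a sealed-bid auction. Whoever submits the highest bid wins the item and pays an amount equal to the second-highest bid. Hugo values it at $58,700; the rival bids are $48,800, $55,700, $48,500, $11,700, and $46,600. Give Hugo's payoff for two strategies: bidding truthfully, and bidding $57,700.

The highest competing bid is $55,700.
Bidding truthfully at $58,700: Hugo has the top bid, wins, and pays the second-highest bid $55,700. Payoff = $58,700 − $55,700 = $3,000.
Bidding $57,700: Hugo has the top bid, wins, and pays the second-highest bid $55,700. Payoff = $58,700 − $55,700 = $3,000.

Truthful: $3,000; alternative: $3,000.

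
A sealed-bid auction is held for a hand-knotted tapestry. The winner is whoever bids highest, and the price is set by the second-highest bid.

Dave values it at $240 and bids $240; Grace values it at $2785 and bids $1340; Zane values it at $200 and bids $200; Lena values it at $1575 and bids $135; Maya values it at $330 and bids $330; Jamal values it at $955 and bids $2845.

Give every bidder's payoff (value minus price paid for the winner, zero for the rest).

Dave $0, Grace $0, Zane $0, Lena $0, Maya $0, Jamal -$385.

Ranking the bids: Jamal $2845, then Grace $1340, then Maya $330, then Dave $240, then Zane $200, then Lena $135.
Jamal has the top bid and wins; the price is the second-highest bid, $1340.
Jamal's payoff = $955 − $1340 = -$385. All other bidders lose, so their payoff is 0.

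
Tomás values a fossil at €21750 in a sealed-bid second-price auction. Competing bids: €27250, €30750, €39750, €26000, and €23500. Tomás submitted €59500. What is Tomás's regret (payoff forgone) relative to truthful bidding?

Payoff forgone: €18000.

The highest competing bid is €39750.
Bidding truthfully at €21750: the top bid is €39750 (a rival), so Tomás loses. Payoff = €0.
Bidding €59500: Tomás has the top bid, wins, and pays the second-highest bid €39750. Payoff = €21750 − €39750 = -€18000.
Regret = truthful payoff − actual payoff = €0 − -€18000 = €18000.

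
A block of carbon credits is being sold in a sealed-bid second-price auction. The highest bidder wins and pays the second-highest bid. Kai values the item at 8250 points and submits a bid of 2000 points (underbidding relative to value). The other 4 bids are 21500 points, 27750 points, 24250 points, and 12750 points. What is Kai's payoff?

0 points

Highest competing bid: 27750 points.
Kai's bid 2000 points is not the highest, so Kai loses, pays nothing, and earns zero payoff.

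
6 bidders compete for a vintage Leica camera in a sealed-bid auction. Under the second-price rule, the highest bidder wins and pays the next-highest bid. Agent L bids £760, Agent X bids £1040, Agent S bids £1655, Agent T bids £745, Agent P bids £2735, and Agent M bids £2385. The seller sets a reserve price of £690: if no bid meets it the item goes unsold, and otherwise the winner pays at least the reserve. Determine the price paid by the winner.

Sorted high to low: Agent P £2735 > Agent M £2385 > Agent S £1655 > Agent X £1040 > Agent L £760 > Agent T £745.
Agent P has the highest bid, so Agent P wins.
The second-highest bid is £2385, which exceeds the reserve, so that sets the price.

Price paid: £2385.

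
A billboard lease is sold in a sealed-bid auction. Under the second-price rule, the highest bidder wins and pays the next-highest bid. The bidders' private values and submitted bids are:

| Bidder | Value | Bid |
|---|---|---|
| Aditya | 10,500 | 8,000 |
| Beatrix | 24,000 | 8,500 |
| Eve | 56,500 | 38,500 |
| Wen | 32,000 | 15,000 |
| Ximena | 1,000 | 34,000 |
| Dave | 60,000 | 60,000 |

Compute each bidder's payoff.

Ranking the bids: Dave 60,000 > Eve 38,500 > Ximena 34,000 > Wen 15,000 > Beatrix 8,500 > Aditya 8,000.
Dave has the top bid and wins; the price is the second-highest bid, 38,500.
Dave's payoff = 60,000 − 38,500 = 21,500. All other bidders lose, so their payoff is 0.

Aditya 0, Beatrix 0, Eve 0, Wen 0, Ximena 0, Dave 21,500.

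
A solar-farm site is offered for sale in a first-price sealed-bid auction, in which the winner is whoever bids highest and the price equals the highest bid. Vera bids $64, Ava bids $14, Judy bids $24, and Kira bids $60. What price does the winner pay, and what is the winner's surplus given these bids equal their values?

The winner pays $64 for a surplus of $0.

Sorted high to low: Vera $64, then Kira $60, then Judy $24, then Ava $14.
Vera is the highest bidder, so Vera wins.
Under the first-price rule, the price is the highest bid: $64.
Surplus = $64 − $64 = $0.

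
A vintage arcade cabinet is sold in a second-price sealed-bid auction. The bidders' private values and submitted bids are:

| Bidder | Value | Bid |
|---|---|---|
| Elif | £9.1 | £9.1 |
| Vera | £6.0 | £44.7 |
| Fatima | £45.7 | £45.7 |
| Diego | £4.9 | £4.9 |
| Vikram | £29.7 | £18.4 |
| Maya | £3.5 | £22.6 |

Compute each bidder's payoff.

Ranking the bids: Fatima £45.7 > Vera £44.7 > Maya £22.6 > Vikram £18.4 > Elif £9.1 > Diego £4.9.
Fatima has the top bid and wins; the price is the second-highest bid, £44.7.
Fatima's payoff = £45.7 − £44.7 = £1.0. All other bidders lose, so their payoff is 0.

Payoffs: Elif £0.0, Vera £0.0, Fatima £1.0, Diego £0.0, Vikram £0.0, Maya £0.0.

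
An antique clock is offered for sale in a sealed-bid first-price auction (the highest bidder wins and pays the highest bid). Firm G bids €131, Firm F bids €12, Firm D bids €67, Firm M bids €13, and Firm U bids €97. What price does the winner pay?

€131

Ordered from highest: Firm G €131; Firm U €97; Firm D €67; Firm M €13; Firm F €12.
Firm G is the highest bidder, so Firm G wins.
Under the first-price rule, the price is the highest bid: €131.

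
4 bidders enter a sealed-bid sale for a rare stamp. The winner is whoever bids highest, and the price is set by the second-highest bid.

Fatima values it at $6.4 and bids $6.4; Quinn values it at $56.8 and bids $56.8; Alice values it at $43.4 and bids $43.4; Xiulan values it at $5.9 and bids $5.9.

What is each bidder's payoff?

Ordered from highest: Quinn $56.8; Alice $43.4; Fatima $6.4; Xiulan $5.9.
Quinn has the top bid and wins; the price is the second-highest bid, $43.4.
Quinn's payoff = $56.8 − $43.4 = $13.4. All other bidders lose, so their payoff is 0.

Fatima $0.0, Quinn $13.4, Alice $0.0, Xiulan $0.0.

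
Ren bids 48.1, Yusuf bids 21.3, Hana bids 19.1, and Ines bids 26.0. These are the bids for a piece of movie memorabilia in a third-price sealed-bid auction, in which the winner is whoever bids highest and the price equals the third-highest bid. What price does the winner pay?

Price paid: 21.3.

Ordered from highest: Ren 48.1; Ines 26.0; Yusuf 21.3; Hana 19.1.
Ren is the highest bidder, so Ren wins.
Under the third-price rule, the price is the third-highest bid: 21.3.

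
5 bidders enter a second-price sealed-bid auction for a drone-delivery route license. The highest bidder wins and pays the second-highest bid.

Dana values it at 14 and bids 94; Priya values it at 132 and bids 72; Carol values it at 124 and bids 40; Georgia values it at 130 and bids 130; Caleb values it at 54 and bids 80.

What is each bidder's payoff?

Ranking the bids: Georgia 130 > Dana 94 > Caleb 80 > Priya 72 > Carol 40.
Georgia has the top bid and wins; the price is the second-highest bid, 94.
Georgia's payoff = 130 − 94 = 36. All other bidders lose, so their payoff is 0.

Payoffs: Dana 0, Priya 0, Carol 0, Georgia 36, Caleb 0.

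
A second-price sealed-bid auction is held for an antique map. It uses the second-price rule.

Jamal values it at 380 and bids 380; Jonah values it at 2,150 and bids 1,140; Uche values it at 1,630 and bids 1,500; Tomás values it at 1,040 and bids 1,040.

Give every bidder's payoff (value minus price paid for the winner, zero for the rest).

Payoffs: Jamal 0, Jonah 0, Uche 490, Tomás 0.

Ranking the bids: Uche 1,500 > Jonah 1,140 > Tomás 1,040 > Jamal 380.
Uche has the top bid and wins; the price is the second-highest bid, 1,140.
Uche's payoff = 1,630 − 1,140 = 490. All other bidders lose, so their payoff is 0.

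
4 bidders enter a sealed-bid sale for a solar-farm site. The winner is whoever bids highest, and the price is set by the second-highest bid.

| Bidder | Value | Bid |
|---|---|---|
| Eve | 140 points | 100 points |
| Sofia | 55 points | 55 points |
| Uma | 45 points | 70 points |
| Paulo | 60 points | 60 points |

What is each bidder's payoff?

Bids in descending order: Eve 100 points > Uma 70 points > Paulo 60 points > Sofia 55 points.
Eve has the top bid and wins; the price is the second-highest bid, 70 points.
Eve's payoff = 140 points − 70 points = 70 points. All other bidders lose, so their payoff is 0.

Eve 70 points, Sofia 0 points, Uma 0 points, Paulo 0 points.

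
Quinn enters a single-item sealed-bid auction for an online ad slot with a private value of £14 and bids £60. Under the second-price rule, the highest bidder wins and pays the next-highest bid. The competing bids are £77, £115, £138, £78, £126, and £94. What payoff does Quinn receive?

Highest competing bid: £138.
Quinn's bid £60 is not the highest, so Quinn loses, pays nothing, and earns zero payoff.

Quinn's payoff: £0.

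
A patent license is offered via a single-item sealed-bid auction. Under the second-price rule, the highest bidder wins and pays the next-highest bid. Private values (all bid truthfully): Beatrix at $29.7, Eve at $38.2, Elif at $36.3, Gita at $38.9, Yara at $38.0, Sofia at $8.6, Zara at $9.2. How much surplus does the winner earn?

Bids in descending order: Gita $38.9; Eve $38.2; Yara $38.0; Elif $36.3; Beatrix $29.7; Zara $9.2; Sofia $8.6.
Gita wins with the top bid and pays the second-highest, $38.2.
Surplus = $38.9 − $38.2 = $0.7.

Surplus = $0.7.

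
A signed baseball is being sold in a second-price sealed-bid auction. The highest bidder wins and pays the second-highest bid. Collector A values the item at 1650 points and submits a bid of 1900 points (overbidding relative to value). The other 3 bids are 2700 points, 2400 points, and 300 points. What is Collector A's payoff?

Highest competing bid: 2700 points.
Collector A's bid 1900 points is not the highest, so Collector A loses, pays nothing, and earns zero payoff.

0 points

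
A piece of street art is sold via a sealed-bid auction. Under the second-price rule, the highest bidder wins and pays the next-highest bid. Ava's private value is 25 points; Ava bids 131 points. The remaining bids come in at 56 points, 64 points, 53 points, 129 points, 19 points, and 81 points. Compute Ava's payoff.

Highest competing bid: 129 points.
Ava's bid 131 points is the highest overall, so Ava wins and pays the second-highest bid, 129 points.
Payoff = value − price = 25 points − 129 points = -104 points.
Overbidding won the item at a price above value — truthful bidding would have avoided this loss.

-104 points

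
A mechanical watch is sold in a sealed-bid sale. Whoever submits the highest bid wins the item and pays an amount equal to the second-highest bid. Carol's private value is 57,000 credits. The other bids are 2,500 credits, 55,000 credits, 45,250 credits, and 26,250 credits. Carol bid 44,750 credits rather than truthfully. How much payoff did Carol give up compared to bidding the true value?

The highest competing bid is 55,000 credits.
Bidding truthfully at 57,000 credits: Carol has the top bid, wins, and pays the second-highest bid 55,000 credits. Payoff = 57,000 credits − 55,000 credits = 2,000 credits.
Bidding 44,750 credits: the top bid is 55,000 credits (a rival), so Carol loses. Payoff = 0 credits.
Regret = truthful payoff − actual payoff = 2,000 credits − 0 credits = 2,000 credits.

2,000 credits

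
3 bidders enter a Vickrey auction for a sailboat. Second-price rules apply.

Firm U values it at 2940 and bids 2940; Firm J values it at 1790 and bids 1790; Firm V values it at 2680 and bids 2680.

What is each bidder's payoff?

Sorted high to low: Firm U 2940, then Firm V 2680, then Firm J 1790.
Firm U has the top bid and wins; the price is the second-highest bid, 2680.
Firm U's payoff = 2940 − 2680 = 260. All other bidders lose, so their payoff is 0.

Payoffs: Firm U 260, Firm J 0, Firm V 0.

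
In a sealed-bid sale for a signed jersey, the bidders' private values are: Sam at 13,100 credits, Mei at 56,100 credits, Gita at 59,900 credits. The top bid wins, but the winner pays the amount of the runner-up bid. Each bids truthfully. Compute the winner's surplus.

3,800 credits

Ranking the bids: Gita 59,900 credits, then Mei 56,100 credits, then Sam 13,100 credits.
Gita wins with the top bid and pays the second-highest, 56,100 credits.
Surplus = 59,900 credits − 56,100 credits = 3,800 credits.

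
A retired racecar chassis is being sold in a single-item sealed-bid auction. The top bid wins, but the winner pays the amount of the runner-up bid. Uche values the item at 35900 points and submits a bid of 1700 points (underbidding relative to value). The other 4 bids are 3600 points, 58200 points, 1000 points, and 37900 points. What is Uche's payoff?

0 points

Highest competing bid: 58200 points.
Uche's bid 1700 points is not the highest, so Uche loses, pays nothing, and earns zero payoff.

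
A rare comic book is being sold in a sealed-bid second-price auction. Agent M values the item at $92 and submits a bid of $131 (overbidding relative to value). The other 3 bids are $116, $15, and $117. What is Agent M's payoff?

Payoff = -$25.

Highest competing bid: $117.
Agent M's bid $131 is the highest overall, so Agent M wins and pays the second-highest bid, $117.
Payoff = value − price = $92 − $117 = -$25.
Overbidding won the item at a price above value — truthful bidding would have avoided this loss.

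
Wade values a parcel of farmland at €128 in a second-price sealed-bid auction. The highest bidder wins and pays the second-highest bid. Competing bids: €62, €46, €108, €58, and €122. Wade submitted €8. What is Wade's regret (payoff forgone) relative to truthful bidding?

Payoff forgone: €6.

The highest competing bid is €122.
Bidding truthfully at €128: Wade has the top bid, wins, and pays the second-highest bid €122. Payoff = €128 − €122 = €6.
Bidding €8: the top bid is €122 (a rival), so Wade loses. Payoff = €0.
Regret = truthful payoff − actual payoff = €6 − €0 = €6.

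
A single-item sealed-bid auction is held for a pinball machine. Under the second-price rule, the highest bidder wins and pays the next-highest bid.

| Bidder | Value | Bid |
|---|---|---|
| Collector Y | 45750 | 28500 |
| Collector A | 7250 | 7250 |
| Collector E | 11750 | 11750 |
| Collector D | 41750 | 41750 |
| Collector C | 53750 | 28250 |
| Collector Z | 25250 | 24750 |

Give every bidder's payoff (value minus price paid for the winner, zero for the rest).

Bids in descending order: Collector D 41750 > Collector Y 28500 > Collector C 28250 > Collector Z 24750 > Collector E 11750 > Collector A 7250.
Collector D has the top bid and wins; the price is the second-highest bid, 28500.
Collector D's payoff = 41750 − 28500 = 13250. All other bidders lose, so their payoff is 0.

Collector Y 0, Collector A 0, Collector E 0, Collector D 13250, Collector C 0, Collector Z 0.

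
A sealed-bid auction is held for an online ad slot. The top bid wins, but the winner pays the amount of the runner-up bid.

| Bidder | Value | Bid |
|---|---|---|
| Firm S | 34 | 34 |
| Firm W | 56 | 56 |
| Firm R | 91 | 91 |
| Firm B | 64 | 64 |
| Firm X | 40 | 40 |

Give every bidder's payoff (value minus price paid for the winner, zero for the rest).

Payoffs: Firm S 0, Firm W 0, Firm R 27, Firm B 0, Firm X 0.

Ordered from highest: Firm R 91, then Firm B 64, then Firm W 56, then Firm X 40, then Firm S 34.
Firm R has the top bid and wins; the price is the second-highest bid, 64.
Firm R's payoff = 91 − 64 = 27. All other bidders lose, so their payoff is 0.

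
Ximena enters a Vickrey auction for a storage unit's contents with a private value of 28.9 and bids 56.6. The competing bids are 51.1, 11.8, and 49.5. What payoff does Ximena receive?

-22.2

Highest competing bid: 51.1.
Ximena's bid 56.6 is the highest overall, so Ximena wins and pays the second-highest bid, 51.1.
Payoff = value − price = 28.9 − 51.1 = -22.2.
Overbidding won the item at a price above value — truthful bidding would have avoided this loss.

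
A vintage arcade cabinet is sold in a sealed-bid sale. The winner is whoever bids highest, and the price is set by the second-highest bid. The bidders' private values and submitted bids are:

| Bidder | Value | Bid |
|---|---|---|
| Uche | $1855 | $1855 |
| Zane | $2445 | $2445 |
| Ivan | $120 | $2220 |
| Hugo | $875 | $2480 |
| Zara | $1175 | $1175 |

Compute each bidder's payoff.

Ranking the bids: Hugo $2480, then Zane $2445, then Ivan $2220, then Uche $1855, then Zara $1175.
Hugo has the top bid and wins; the price is the second-highest bid, $2445.
Hugo's payoff = $875 − $2445 = -$1570. All other bidders lose, so their payoff is 0.

Payoffs: Uche $0, Zane $0, Ivan $0, Hugo -$1570, Zara $0.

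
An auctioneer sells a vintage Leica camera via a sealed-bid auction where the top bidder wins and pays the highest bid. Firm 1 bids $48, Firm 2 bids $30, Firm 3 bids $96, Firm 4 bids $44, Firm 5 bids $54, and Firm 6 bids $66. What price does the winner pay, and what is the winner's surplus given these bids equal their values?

Ranking the bids: Firm 3 $96, then Firm 6 $66, then Firm 5 $54, then Firm 1 $48, then Firm 4 $44, then Firm 2 $30.
Firm 3 is the highest bidder, so Firm 3 wins.
Under the first-price rule, the price is the highest bid: $96.
Surplus = $96 − $96 = $0.

The winner pays $96 for a surplus of $0.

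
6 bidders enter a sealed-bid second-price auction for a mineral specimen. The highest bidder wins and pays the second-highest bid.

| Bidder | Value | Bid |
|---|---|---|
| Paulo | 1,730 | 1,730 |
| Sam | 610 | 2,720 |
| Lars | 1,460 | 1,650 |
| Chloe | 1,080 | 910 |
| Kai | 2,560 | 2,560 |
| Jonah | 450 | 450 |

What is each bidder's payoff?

Paulo 0, Sam -1,950, Lars 0, Chloe 0, Kai 0, Jonah 0.

Sorted high to low: Sam 2,720, then Kai 2,560, then Paulo 1,730, then Lars 1,650, then Chloe 910, then Jonah 450.
Sam has the top bid and wins; the price is the second-highest bid, 2,560.
Sam's payoff = 610 − 2,560 = -1,950. All other bidders lose, so their payoff is 0.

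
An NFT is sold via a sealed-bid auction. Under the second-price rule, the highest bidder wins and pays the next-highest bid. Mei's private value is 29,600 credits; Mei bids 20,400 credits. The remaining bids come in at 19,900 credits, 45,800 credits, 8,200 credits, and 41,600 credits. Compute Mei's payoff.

Mei's payoff: 0 credits.

Highest competing bid: 45,800 credits.
Mei's bid 20,400 credits is not the highest, so Mei loses, pays nothing, and earns zero payoff.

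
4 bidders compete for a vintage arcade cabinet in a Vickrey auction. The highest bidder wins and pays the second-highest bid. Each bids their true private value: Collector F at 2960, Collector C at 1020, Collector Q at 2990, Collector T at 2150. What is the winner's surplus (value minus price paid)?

Ranking the bids: Collector Q 2990, then Collector F 2960, then Collector T 2150, then Collector C 1020.
Collector Q wins with the top bid and pays the second-highest, 2960.
Surplus = 2990 − 2960 = 30.

Surplus = 30.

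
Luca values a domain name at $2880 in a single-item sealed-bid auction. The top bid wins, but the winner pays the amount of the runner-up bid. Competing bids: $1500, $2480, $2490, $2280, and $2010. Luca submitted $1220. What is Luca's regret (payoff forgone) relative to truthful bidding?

The highest competing bid is $2490.
Bidding truthfully at $2880: Luca has the top bid, wins, and pays the second-highest bid $2490. Payoff = $2880 − $2490 = $390.
Bidding $1220: the top bid is $2490 (a rival), so Luca loses. Payoff = $0.
Regret = truthful payoff − actual payoff = $390 − $0 = $390.
Deviating from a truthful bid can only lose payoff in a second-price auction — never gain.

$390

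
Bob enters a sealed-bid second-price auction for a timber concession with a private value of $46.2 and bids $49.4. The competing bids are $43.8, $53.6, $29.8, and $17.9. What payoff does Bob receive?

Payoff = $0.0.

Highest competing bid: $53.6.
Bob's bid $49.4 is not the highest, so Bob loses, pays nothing, and earns zero payoff.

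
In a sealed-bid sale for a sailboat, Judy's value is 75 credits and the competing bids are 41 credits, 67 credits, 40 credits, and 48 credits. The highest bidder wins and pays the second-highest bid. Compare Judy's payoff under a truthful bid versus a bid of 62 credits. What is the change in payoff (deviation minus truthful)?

-8 credits

The highest competing bid is 67 credits.
Bidding truthfully at 75 credits: Judy has the top bid, wins, and pays the second-highest bid 67 credits. Payoff = 75 credits − 67 credits = 8 credits.
Bidding 62 credits: the top bid is 67 credits (a rival), so Judy loses. Payoff = 0 credits.
Change = 0 credits − 8 credits = -8 credits.
This is the dominant-strategy logic: truthful bidding weakly beats any alternative.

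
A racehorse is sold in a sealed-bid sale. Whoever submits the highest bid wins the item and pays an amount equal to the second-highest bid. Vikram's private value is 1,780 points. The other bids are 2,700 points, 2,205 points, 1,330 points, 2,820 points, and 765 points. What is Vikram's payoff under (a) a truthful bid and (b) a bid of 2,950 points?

The highest competing bid is 2,820 points.
Bidding truthfully at 1,780 points: the top bid is 2,820 points (a rival), so Vikram loses. Payoff = 0 points.
Bidding 2,950 points: Vikram has the top bid, wins, and pays the second-highest bid 2,820 points. Payoff = 1,780 points − 2,820 points = -1,040 points.

(a) 0 points  (b) -1,040 points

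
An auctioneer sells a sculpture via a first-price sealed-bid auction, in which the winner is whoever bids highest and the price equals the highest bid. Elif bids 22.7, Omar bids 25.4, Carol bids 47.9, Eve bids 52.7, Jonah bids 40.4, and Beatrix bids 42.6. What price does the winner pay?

Ordered from highest: Eve 52.7 > Carol 47.9 > Beatrix 42.6 > Jonah 40.4 > Omar 25.4 > Elif 22.7.
Eve is the highest bidder, so Eve wins.
Under the first-price rule, the price is the highest bid: 52.7.

52.7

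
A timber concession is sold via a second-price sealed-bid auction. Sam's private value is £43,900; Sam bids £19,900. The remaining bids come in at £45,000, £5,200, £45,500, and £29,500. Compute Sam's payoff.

Highest competing bid: £45,500.
Sam's bid £19,900 is not the highest, so Sam loses, pays nothing, and earns zero payoff.

£0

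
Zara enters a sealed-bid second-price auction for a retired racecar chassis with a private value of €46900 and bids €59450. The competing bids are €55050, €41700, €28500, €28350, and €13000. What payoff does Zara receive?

Highest competing bid: €55050.
Zara's bid €59450 is the highest overall, so Zara wins and pays the second-highest bid, €55050.
Payoff = value − price = €46900 − €55050 = -€8150.

Payoff = -€8150.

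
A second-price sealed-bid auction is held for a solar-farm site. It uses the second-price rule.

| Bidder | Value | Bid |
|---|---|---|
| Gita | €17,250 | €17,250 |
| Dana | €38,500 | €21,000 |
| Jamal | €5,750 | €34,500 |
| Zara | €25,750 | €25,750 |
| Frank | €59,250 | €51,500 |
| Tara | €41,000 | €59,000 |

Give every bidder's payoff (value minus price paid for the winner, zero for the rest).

Gita €0, Dana €0, Jamal €0, Zara €0, Frank €0, Tara -€10,500.

Ordered from highest: Tara €59,000, then Frank €51,500, then Jamal €34,500, then Zara €25,750, then Dana €21,000, then Gita €17,250.
Tara has the top bid and wins; the price is the second-highest bid, €51,500.
Tara's payoff = €41,000 − €51,500 = -€10,500. All other bidders lose, so their payoff is 0.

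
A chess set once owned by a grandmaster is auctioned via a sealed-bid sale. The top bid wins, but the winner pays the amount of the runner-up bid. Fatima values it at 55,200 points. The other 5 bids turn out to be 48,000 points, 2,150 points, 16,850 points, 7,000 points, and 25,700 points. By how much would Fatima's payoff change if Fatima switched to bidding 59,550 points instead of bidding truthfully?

Change in payoff: 0 points.

The highest competing bid is 48,000 points.
Bidding truthfully at 55,200 points: Fatima has the top bid, wins, and pays the second-highest bid 48,000 points. Payoff = 55,200 points − 48,000 points = 7,200 points.
Bidding 59,550 points: Fatima has the top bid, wins, and pays the second-highest bid 48,000 points. Payoff = 55,200 points − 48,000 points = 7,200 points.
Change = 7,200 points − 7,200 points = 0 points.
The bid only affects whether you win, not the price — here both bids land on the same side of the top rival bid, so the deviation is payoff-neutral.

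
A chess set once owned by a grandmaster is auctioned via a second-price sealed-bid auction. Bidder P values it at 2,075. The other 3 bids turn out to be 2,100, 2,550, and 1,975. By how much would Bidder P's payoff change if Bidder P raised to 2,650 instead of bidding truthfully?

-475

The highest competing bid is 2,550.
Bidding truthfully at 2,075: the top bid is 2,550 (a rival), so Bidder P loses. Payoff = 0.
Bidding 2,650: Bidder P has the top bid, wins, and pays the second-highest bid 2,550. Payoff = 2,075 − 2,550 = -475.
Change = -475 − 0 = -475.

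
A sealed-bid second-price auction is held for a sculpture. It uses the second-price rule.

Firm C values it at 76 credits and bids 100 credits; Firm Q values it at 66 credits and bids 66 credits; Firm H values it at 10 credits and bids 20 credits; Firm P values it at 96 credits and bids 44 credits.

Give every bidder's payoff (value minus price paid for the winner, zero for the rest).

Firm C 10 credits, Firm Q 0 credits, Firm H 0 credits, Firm P 0 credits.

Ranking the bids: Firm C 100 credits; Firm Q 66 credits; Firm P 44 credits; Firm H 20 credits.
Firm C has the top bid and wins; the price is the second-highest bid, 66 credits.
Firm C's payoff = 76 credits − 66 credits = 10 credits. All other bidders lose, so their payoff is 0.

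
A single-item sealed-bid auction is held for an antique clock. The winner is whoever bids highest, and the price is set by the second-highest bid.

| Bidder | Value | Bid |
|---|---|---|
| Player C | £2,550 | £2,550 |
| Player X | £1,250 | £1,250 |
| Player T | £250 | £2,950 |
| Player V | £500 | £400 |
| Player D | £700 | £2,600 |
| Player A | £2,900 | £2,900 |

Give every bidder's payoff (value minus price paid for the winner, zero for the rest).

Ordered from highest: Player T £2,950; Player A £2,900; Player D £2,600; Player C £2,550; Player X £1,250; Player V £400.
Player T has the top bid and wins; the price is the second-highest bid, £2,900.
Player T's payoff = £250 − £2,900 = -£2,650. All other bidders lose, so their payoff is 0.

Payoffs: Player C £0, Player X £0, Player T -£2,650, Player V £0, Player D £0, Player A £0.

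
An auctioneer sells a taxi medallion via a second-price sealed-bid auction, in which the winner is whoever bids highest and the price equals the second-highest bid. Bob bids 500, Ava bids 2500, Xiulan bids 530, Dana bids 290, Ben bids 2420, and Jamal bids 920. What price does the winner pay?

Price paid: 2420.

Ranking the bids: Ava 2500; Ben 2420; Jamal 920; Xiulan 530; Bob 500; Dana 290.
Ava is the highest bidder, so Ava wins.
Under the second-price rule, the price is the second-highest bid: 2420.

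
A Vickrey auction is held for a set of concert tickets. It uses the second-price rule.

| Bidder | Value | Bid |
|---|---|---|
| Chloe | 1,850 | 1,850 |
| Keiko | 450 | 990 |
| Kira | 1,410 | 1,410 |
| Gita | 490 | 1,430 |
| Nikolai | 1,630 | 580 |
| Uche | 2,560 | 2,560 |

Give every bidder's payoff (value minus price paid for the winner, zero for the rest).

Payoffs: Chloe 0, Keiko 0, Kira 0, Gita 0, Nikolai 0, Uche 710.

Ranking the bids: Uche 2,560, then Chloe 1,850, then Gita 1,430, then Kira 1,410, then Keiko 990, then Nikolai 580.
Uche has the top bid and wins; the price is the second-highest bid, 1,850.
Uche's payoff = 2,560 − 1,850 = 710. All other bidders lose, so their payoff is 0.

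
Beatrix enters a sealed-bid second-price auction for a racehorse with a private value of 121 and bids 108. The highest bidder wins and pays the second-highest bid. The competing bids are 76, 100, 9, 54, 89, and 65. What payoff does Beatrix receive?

Payoff = 21.

Highest competing bid: 100.
Beatrix's bid 108 is the highest overall, so Beatrix wins and pays the second-highest bid, 100.
Payoff = value − price = 121 − 100 = 21.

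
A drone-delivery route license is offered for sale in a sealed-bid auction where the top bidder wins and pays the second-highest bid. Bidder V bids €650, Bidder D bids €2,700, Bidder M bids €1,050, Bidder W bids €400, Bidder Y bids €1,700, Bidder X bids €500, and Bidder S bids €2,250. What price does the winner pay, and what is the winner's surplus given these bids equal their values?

Ordered from highest: Bidder D €2,700 > Bidder S €2,250 > Bidder Y €1,700 > Bidder M €1,050 > Bidder V €650 > Bidder X €500 > Bidder W €400.
Bidder D is the highest bidder, so Bidder D wins.
Under the second-price rule, the price is the second-highest bid: €2,250.
Surplus = €2,700 − €2,250 = €450.

Price €2,250; surplus €450.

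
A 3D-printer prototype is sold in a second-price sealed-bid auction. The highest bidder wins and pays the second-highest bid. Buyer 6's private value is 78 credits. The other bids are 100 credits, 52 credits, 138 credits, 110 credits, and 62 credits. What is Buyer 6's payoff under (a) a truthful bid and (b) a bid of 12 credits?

Truthful: 0 credits; alternative: 0 credits.

The highest competing bid is 138 credits.
Bidding truthfully at 78 credits: the top bid is 138 credits (a rival), so Buyer 6 loses. Payoff = 0 credits.
Bidding 12 credits: the top bid is 138 credits (a rival), so Buyer 6 loses. Payoff = 0 credits.
The bid only affects whether you win, not the price — here both bids land on the same side of the top rival bid, so the deviation is payoff-neutral.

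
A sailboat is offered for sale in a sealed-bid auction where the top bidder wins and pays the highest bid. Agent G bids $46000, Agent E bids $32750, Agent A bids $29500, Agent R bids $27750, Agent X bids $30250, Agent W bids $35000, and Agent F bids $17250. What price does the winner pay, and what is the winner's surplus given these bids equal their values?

Price $46000; surplus $0.

Sorted high to low: Agent G $46000 > Agent W $35000 > Agent E $32750 > Agent X $30250 > Agent A $29500 > Agent R $27750 > Agent F $17250.
Agent G is the highest bidder, so Agent G wins.
Under the first-price rule, the price is the highest bid: $46000.
Surplus = $46000 − $46000 = $0.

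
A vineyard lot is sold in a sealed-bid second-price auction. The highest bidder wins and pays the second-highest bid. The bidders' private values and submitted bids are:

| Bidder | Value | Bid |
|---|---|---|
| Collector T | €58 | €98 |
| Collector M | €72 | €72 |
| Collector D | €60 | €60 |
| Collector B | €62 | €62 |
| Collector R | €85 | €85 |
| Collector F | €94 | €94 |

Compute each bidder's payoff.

Ranking the bids: Collector T €98; Collector F €94; Collector R €85; Collector M €72; Collector B €62; Collector D €60.
Collector T has the top bid and wins; the price is the second-highest bid, €94.
Collector T's payoff = €58 − €94 = -€36. All other bidders lose, so their payoff is 0.

Payoffs: Collector T -€36, Collector M €0, Collector D €0, Collector B €0, Collector R €0, Collector F €0.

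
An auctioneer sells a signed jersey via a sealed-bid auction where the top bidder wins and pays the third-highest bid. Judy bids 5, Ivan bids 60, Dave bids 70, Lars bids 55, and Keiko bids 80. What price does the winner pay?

Bids in descending order: Keiko 80; Dave 70; Ivan 60; Lars 55; Judy 5.
Keiko is the highest bidder, so Keiko wins.
Under the third-price rule, the price is the third-highest bid: 60.

The winner pays 60.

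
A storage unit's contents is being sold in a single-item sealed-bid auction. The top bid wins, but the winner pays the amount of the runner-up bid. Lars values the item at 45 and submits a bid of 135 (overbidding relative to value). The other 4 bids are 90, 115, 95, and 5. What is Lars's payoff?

Lars's payoff: -70.

Highest competing bid: 115.
Lars's bid 135 is the highest overall, so Lars wins and pays the second-highest bid, 115.
Payoff = value − price = 45 − 115 = -70.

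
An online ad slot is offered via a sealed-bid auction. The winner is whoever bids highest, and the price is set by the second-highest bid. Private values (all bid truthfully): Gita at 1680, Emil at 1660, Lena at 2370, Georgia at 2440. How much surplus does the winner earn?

Ranking the bids: Georgia 2440 > Lena 2370 > Gita 1680 > Emil 1660.
Georgia wins with the top bid and pays the second-highest, 2370.
Surplus = 2440 − 2370 = 70.

Winner's surplus: 70.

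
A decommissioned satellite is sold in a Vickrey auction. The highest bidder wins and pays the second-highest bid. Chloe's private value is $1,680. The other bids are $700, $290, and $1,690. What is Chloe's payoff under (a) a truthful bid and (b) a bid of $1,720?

Truthful: $0; alternative: -$10.

The highest competing bid is $1,690.
Bidding truthfully at $1,680: the top bid is $1,690 (a rival), so Chloe loses. Payoff = $0.
Bidding $1,720: Chloe has the top bid, wins, and pays the second-highest bid $1,690. Payoff = $1,680 − $1,690 = -$10.
Deviating from a truthful bid can only lose payoff in a second-price auction — never gain.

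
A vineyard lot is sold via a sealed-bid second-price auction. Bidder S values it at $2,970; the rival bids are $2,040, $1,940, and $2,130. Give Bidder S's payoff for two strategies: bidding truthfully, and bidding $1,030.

Truthful: $840; alternative: $0.

The highest competing bid is $2,130.
Bidding truthfully at $2,970: Bidder S has the top bid, wins, and pays the second-highest bid $2,130. Payoff = $2,970 − $2,130 = $840.
Bidding $1,030: the top bid is $2,130 (a rival), so Bidder S loses. Payoff = $0.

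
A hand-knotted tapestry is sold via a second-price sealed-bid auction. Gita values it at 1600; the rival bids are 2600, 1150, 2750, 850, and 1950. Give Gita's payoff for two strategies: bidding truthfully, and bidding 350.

Truthful: 0; alternative: 0.

The highest competing bid is 2750.
Bidding truthfully at 1600: the top bid is 2750 (a rival), so Gita loses. Payoff = 0.
Bidding 350: the top bid is 2750 (a rival), so Gita loses. Payoff = 0.
The bid only affects whether you win, not the price — here both bids land on the same side of the top rival bid, so the deviation is payoff-neutral.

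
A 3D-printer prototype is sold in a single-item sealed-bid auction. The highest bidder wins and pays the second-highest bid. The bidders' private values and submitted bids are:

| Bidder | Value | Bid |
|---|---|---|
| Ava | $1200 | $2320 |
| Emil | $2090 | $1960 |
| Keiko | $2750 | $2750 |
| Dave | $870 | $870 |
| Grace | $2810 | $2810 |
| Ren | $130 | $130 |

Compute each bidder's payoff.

Bids in descending order: Grace $2810 > Keiko $2750 > Ava $2320 > Emil $1960 > Dave $870 > Ren $130.
Grace has the top bid and wins; the price is the second-highest bid, $2750.
Grace's payoff = $2810 − $2750 = $60. All other bidders lose, so their payoff is 0.

Payoffs: Ava $0, Emil $0, Keiko $0, Dave $0, Grace $60, Ren $0.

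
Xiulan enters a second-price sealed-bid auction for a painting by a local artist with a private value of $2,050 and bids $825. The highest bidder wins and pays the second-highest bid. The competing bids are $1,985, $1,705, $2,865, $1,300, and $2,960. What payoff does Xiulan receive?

Xiulan's payoff: $0.

Highest competing bid: $2,960.
Xiulan's bid $825 is not the highest, so Xiulan loses, pays nothing, and earns zero payoff.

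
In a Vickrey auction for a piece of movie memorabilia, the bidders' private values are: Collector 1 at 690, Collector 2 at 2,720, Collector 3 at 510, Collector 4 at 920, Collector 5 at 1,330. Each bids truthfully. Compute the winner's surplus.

Ordered from highest: Collector 2 2,720 > Collector 5 1,330 > Collector 4 920 > Collector 1 690 > Collector 3 510.
Collector 2 wins with the top bid and pays the second-highest, 1,330.
Surplus = 2,720 − 1,330 = 1,390.

1,390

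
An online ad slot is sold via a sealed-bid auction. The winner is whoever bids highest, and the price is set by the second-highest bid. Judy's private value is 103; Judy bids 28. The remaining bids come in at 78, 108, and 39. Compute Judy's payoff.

Highest competing bid: 108.
Judy's bid 28 is not the highest, so Judy loses, pays nothing, and earns zero payoff.

0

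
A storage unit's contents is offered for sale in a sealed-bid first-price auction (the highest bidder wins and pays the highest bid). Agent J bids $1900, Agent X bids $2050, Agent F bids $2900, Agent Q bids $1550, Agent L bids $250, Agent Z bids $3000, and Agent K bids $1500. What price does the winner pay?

Ordered from highest: Agent Z $3000; Agent F $2900; Agent X $2050; Agent J $1900; Agent Q $1550; Agent K $1500; Agent L $250.
Agent Z is the highest bidder, so Agent Z wins.
Under the first-price rule, the price is the highest bid: $3000.

$3000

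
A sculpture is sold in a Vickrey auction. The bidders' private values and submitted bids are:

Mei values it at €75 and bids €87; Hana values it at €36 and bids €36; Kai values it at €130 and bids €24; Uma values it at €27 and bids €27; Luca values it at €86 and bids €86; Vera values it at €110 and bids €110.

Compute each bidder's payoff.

Ordered from highest: Vera €110 > Mei €87 > Luca €86 > Hana €36 > Uma €27 > Kai €24.
Vera has the top bid and wins; the price is the second-highest bid, €87.
Vera's payoff = €110 − €87 = €23. All other bidders lose, so their payoff is 0.

Mei €0, Hana €0, Kai €0, Uma €0, Luca €0, Vera €23.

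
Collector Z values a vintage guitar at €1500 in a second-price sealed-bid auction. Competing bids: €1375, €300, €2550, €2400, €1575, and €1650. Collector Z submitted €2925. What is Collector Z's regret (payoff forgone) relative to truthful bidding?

The highest competing bid is €2550.
Bidding truthfully at €1500: the top bid is €2550 (a rival), so Collector Z loses. Payoff = €0.
Bidding €2925: Collector Z has the top bid, wins, and pays the second-highest bid €2550. Payoff = €1500 − €2550 = -€1050.
Regret = truthful payoff − actual payoff = €0 − -€1050 = €1050.
Deviating from a truthful bid can only lose payoff in a second-price auction — never gain.

€1050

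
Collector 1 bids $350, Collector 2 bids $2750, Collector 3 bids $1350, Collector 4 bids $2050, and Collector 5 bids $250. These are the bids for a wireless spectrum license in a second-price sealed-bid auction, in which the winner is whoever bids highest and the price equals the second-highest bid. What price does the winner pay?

Ranking the bids: Collector 2 $2750 > Collector 4 $2050 > Collector 3 $1350 > Collector 1 $350 > Collector 5 $250.
Collector 2 is the highest bidder, so Collector 2 wins.
Under the second-price rule, the price is the second-highest bid: $2050.

Price paid: $2050.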